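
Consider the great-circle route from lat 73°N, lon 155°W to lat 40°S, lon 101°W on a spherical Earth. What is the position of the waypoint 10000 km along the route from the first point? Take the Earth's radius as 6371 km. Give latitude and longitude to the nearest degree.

≈ lat 12°S, lon 109°W

Convert each endpoint to a unit vector on the sphere (x = cos φ cos λ, y = cos φ sin λ, z = sin φ).
The central angle between the endpoints is δ = arccos(p₁·p₂) ≈ 2.075 rad (118.9°). The total great-circle distance is δ·R ≈ 2.075 × 6371 ≈ 13219 km, so the target fraction is f = 10000/13219 ≈ 0.756.
Interpolate at f ≈ 0.756 with slerp weights a = sin((1−f)δ)/sin δ ≈ 0.553, b = sin(fδ)/sin δ ≈ 1.142.
p = a·p₁ + b·p₂ ≈ (-0.313, -0.927, -0.205); φ = arcsin(p_z) ≈ -11.85°, λ = atan2(p_y, p_x) ≈ -108.68°.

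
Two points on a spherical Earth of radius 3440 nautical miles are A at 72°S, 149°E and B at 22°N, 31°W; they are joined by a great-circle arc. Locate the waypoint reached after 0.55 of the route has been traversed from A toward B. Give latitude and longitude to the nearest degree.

≈ 36°S, 31°W

Convert each endpoint to a unit vector on the sphere (x = cos φ cos λ, y = cos φ sin λ, z = sin φ).
The central angle between the endpoints is δ = arccos(p₁·p₂) ≈ 2.269 rad (130.0°).
Interpolate at f = 0.55 with slerp weights a = sin((1−f)δ)/sin δ ≈ 1.113, b = sin(fδ)/sin δ ≈ 1.238.
p = a·p₁ + b·p₂ ≈ (0.689, -0.414, -0.595); φ = arcsin(p_z) ≈ -36.50°, λ = atan2(p_y, p_x) ≈ -31.00°.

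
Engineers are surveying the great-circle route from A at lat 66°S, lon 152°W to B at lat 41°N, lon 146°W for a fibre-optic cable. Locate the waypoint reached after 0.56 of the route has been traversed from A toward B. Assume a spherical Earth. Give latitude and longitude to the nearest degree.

Convert each endpoint to a unit vector on the sphere (x = cos φ cos λ, y = cos φ sin λ, z = sin φ).
The central angle between the endpoints is δ = arccos(p₁·p₂) ≈ 1.869 rad (107.1°).
Interpolate at f = 0.56 with slerp weights a = sin((1−f)δ)/sin δ ≈ 0.767, b = sin(fδ)/sin δ ≈ 0.906.
p = a·p₁ + b·p₂ ≈ (-0.842, -0.529, -0.106); φ = arcsin(p_z) ≈ -6.09°, λ = atan2(p_y, p_x) ≈ -147.88°.

≈ lat 6°S, lon 148°W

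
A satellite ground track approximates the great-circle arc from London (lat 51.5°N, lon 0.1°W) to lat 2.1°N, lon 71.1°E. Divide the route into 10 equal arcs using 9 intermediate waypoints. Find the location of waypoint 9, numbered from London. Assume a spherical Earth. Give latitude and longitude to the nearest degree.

Convert each endpoint to a unit vector on the sphere (x = cos φ cos λ, y = cos φ sin λ, z = sin φ).
The central angle between the endpoints is δ = arccos(p₁·p₂) ≈ 1.340 rad (76.8°).
Interpolate at f = 9/10 with slerp weights a = sin((1−f)δ)/sin δ ≈ 0.137, b = sin(fδ)/sin δ ≈ 0.960.
p = a·p₁ + b·p₂ ≈ (0.396, 0.907, 0.143); φ = arcsin(p_z) ≈ 8.20°, λ = atan2(p_y, p_x) ≈ 66.41°.

≈ lat 8°N, lon 66°E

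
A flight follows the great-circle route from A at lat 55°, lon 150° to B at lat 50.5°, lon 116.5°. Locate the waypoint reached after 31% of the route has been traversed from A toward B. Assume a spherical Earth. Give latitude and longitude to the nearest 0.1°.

≈ lat 54.6°, lon 138.9°

From cos δ = sin φ₁ sin φ₂ + cos φ₁ cos φ₂ cos Δλ, the central angle is δ ≈ 0.359 rad (20.6°).
Interpolate at f = 0.31 with slerp weights a = sin((1−f)δ)/sin δ ≈ 0.698, b = sin(fδ)/sin δ ≈ 0.316.
p = a·p₁ + b·p₂ ≈ (-0.436, 0.380, 0.816); φ = arcsin(p_z) ≈ 54.64°, λ = atan2(p_y, p_x) ≈ 138.94°.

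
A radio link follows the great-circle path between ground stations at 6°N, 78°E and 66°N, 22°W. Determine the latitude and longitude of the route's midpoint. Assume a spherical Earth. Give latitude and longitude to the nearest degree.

Write both endpoints as unit vectors p₁, p₂ with components (cos φ cos λ, cos φ sin λ, sin φ).
The central angle between the endpoints is δ = arccos(p₁·p₂) ≈ 1.546 rad (88.6°).
Interpolate at f = 1/2 with slerp weights a = sin((1−f)δ)/sin δ ≈ 0.698, b = sin(fδ)/sin δ ≈ 0.698.
p = a·p₁ + b·p₂ ≈ (0.408, 0.573, 0.711); φ = arcsin(p_z) ≈ 45.31°, λ = atan2(p_y, p_x) ≈ 54.56°.

≈ 45°N, 55°E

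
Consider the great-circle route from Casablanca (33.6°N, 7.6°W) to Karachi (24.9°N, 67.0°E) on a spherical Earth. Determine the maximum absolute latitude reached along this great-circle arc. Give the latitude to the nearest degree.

The great circle lies in the plane with unit normal n̂ = (p₁ × p₂)/|p₁ × p₂|.
Here n̂_z ≈ +0.808; the vertex latitude is φ_max = arccos|n̂_z| ≈ 36.1°.
Check via Clairaut: cos φ_max = |cos φ₁| · sin C = cos(33.6°)·sin(76.0°) ≈ 0.808, again giving ≈ 36.1°.

≈ 36°N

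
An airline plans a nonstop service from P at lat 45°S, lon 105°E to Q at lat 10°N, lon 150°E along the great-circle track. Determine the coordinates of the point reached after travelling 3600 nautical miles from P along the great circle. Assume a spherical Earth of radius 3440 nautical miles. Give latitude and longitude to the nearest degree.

≈ lat 3°N, lon 146°E

The haversine formula gives a central angle δ ≈ 1.192 rad (68.3°) between the endpoints. The total great-circle distance is δ·R ≈ 1.192 × 3440 ≈ 4101 nmi, so the target fraction is f = 3600/4101 ≈ 0.878.
Interpolate at f ≈ 0.878 with slerp weights a = sin((1−f)δ)/sin δ ≈ 0.156, b = sin(fδ)/sin δ ≈ 0.932.
p = a·p₁ + b·p₂ ≈ (-0.823, 0.565, 0.051); φ = arcsin(p_z) ≈ 2.94°, λ = atan2(p_y, p_x) ≈ 145.51°.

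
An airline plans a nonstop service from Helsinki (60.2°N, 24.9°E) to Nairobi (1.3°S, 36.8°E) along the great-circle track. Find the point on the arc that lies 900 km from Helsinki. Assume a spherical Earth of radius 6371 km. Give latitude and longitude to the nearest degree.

≈ 52°N, 28°E

The haversine formula gives a central angle δ ≈ 1.085 rad (62.2°) between the endpoints. The total great-circle distance is δ·R ≈ 1.085 × 6371 ≈ 6916 km, so the target fraction is f = 900/6916 ≈ 0.130.
Interpolate at f ≈ 0.130 with slerp weights a = sin((1−f)δ)/sin δ ≈ 0.916, b = sin(fδ)/sin δ ≈ 0.159.
p = a·p₁ + b·p₂ ≈ (0.540, 0.287, 0.791); φ = arcsin(p_z) ≈ 52.29°, λ = atan2(p_y, p_x) ≈ 27.97°.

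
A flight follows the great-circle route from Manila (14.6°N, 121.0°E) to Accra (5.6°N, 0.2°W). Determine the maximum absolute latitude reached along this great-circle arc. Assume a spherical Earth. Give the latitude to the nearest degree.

The great circle lies in the plane with unit normal n̂ = (p₁ × p₂)/|p₁ × p₂|.
Here n̂_z ≈ -0.936; the vertex latitude is φ_max = arccos|n̂_z| ≈ 20.7°.
Check via Clairaut: cos φ_max = |cos φ₁| · sin C = cos(14.6°)·sin(75.2°) ≈ 0.936, again giving ≈ 20.7°.

≈ 21°N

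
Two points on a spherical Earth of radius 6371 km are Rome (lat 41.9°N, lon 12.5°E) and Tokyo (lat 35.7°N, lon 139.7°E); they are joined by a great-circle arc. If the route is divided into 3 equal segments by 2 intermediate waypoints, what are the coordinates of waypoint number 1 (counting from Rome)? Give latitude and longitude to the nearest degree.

≈ lat 59°N, lon 51°E

Convert each endpoint to a unit vector on the sphere (x = cos φ cos λ, y = cos φ sin λ, z = sin φ).
The central angle between the endpoints is δ = arccos(p₁·p₂) ≈ 1.547 rad (88.6°).
Interpolate at f = 1/3 with slerp weights a = sin((1−f)δ)/sin δ ≈ 0.858, b = sin(fδ)/sin δ ≈ 0.493.
p = a·p₁ + b·p₂ ≈ (0.318, 0.397, 0.861); φ = arcsin(p_z) ≈ 59.41°, λ = atan2(p_y, p_x) ≈ 51.31°.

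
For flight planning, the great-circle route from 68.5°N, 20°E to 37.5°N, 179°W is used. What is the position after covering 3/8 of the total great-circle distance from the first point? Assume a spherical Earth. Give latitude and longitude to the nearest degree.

Convert each endpoint to a unit vector on the sphere (x = cos φ cos λ, y = cos φ sin λ, z = sin φ).
The central angle between the endpoints is δ = arccos(p₁·p₂) ≈ 1.275 rad (73.1°).
Interpolate at f = 3/8 with slerp weights a = sin((1−f)δ)/sin δ ≈ 0.748, b = sin(fδ)/sin δ ≈ 0.481.
p = a·p₁ + b·p₂ ≈ (-0.124, 0.087, 0.988); φ = arcsin(p_z) ≈ 81.28°, λ = atan2(p_y, p_x) ≈ 144.94°.

≈ 81°N, 145°E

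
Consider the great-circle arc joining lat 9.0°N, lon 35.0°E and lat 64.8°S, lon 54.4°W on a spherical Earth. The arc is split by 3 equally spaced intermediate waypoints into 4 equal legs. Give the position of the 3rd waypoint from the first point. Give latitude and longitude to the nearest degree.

The haversine formula gives a central angle δ ≈ 1.708 rad (97.9°) between the endpoints.
Interpolate at f = 3/4 with slerp weights a = sin((1−f)δ)/sin δ ≈ 0.418, b = sin(fδ)/sin δ ≈ 0.968.
p = a·p₁ + b·p₂ ≈ (0.578, -0.098, -0.810); φ = arcsin(p_z) ≈ -54.10°, λ = atan2(p_y, p_x) ≈ -9.63°.

≈ lat 54°S, lon 10°W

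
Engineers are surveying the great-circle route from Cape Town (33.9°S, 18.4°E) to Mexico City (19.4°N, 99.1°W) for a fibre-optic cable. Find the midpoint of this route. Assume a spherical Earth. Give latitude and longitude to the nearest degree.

≈ 14°S, 46°W

Convert each endpoint to a unit vector on the sphere (x = cos φ cos λ, y = cos φ sin λ, z = sin φ).
The central angle between the endpoints is δ = arccos(p₁·p₂) ≈ 2.149 rad (123.1°).
Interpolate at f = 1/2 with slerp weights a = sin((1−f)δ)/sin δ ≈ 1.050, b = sin(fδ)/sin δ ≈ 1.050.
p = a·p₁ + b·p₂ ≈ (0.671, -0.703, -0.237); φ = arcsin(p_z) ≈ -13.71°, λ = atan2(p_y, p_x) ≈ -46.36°.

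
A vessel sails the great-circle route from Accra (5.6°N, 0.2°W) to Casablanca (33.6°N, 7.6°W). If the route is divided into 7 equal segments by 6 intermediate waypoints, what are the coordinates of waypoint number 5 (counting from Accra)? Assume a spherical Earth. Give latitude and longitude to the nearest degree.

≈ (26°N, 5°W)

The haversine formula gives a central angle δ ≈ 0.503 rad (28.8°) between the endpoints.
Interpolate at f = 5/7 with slerp weights a = sin((1−f)δ)/sin δ ≈ 0.297, b = sin(fδ)/sin δ ≈ 0.729.
p = a·p₁ + b·p₂ ≈ (0.898, -0.081, 0.433); φ = arcsin(p_z) ≈ 25.64°, λ = atan2(p_y, p_x) ≈ -5.18°.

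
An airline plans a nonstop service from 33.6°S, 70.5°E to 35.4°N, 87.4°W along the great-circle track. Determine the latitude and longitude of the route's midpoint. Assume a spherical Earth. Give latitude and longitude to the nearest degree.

Write both endpoints as unit vectors p₁, p₂ with components (cos φ cos λ, cos φ sin λ, sin φ).
The central angle between the endpoints is δ = arccos(p₁·p₂) ≈ 2.823 rad (161.7°).
Interpolate at f = 1/2 with slerp weights a = sin((1−f)δ)/sin δ ≈ 3.150, b = sin(fδ)/sin δ ≈ 3.150.
p = a·p₁ + b·p₂ ≈ (0.992, -0.092, 0.082); φ = arcsin(p_z) ≈ 4.68°, λ = atan2(p_y, p_x) ≈ -5.29°.

≈ 5°N, 5°W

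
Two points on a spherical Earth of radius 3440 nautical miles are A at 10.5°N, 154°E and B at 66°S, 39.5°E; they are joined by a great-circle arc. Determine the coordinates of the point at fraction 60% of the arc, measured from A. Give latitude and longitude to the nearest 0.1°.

≈ 48.5°S, 121.4°E

Convert each endpoint to a unit vector on the sphere (x = cos φ cos λ, y = cos φ sin λ, z = sin φ).
The central angle between the endpoints is δ = arccos(p₁·p₂) ≈ 1.910 rad (109.4°).
Interpolate at f = 0.60 with slerp weights a = sin((1−f)δ)/sin δ ≈ 0.733, b = sin(fδ)/sin δ ≈ 0.966.
p = a·p₁ + b·p₂ ≈ (-0.345, 0.566, -0.749); φ = arcsin(p_z) ≈ -48.48°, λ = atan2(p_y, p_x) ≈ 121.36°.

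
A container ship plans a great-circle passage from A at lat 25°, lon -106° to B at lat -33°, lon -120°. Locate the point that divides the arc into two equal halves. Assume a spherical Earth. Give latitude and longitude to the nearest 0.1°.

≈ lat -4.0°, lon -112.7°

The haversine formula gives a central angle δ ≈ 1.039 rad (59.5°) between the endpoints.
Interpolate at f = 1/2 with slerp weights a = sin((1−f)δ)/sin δ ≈ 0.576, b = sin(fδ)/sin δ ≈ 0.576.
p = a·p₁ + b·p₂ ≈ (-0.385, -0.920, -0.070); φ = arcsin(p_z) ≈ -4.03°, λ = atan2(p_y, p_x) ≈ -112.73°.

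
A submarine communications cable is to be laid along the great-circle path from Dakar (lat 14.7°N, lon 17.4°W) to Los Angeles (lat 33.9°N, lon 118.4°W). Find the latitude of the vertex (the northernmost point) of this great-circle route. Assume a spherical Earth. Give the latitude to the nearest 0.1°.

≈ 38.0°N

The great circle lies in the plane with unit normal n̂ = (p₁ × p₂)/|p₁ × p₂|.
Here n̂_z ≈ -0.788; the vertex latitude is φ_max = arccos|n̂_z| ≈ 38.0°.
Check via Clairaut: cos φ_max = |cos φ₁| · sin C = cos(14.7°)·sin(54.6°) ≈ 0.788, again giving ≈ 38.0°.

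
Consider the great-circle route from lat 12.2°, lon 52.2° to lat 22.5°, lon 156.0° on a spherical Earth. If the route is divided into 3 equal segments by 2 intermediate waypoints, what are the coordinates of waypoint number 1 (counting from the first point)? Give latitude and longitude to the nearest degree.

≈ lat 24°, lon 84°

Write both endpoints as unit vectors p₁, p₂ with components (cos φ cos λ, cos φ sin λ, sin φ).
The central angle between the endpoints is δ = arccos(p₁·p₂) ≈ 1.706 rad (97.7°).
Interpolate at f = 1/3 with slerp weights a = sin((1−f)δ)/sin δ ≈ 0.916, b = sin(fδ)/sin δ ≈ 0.543.
p = a·p₁ + b·p₂ ≈ (0.090, 0.911, 0.401); φ = arcsin(p_z) ≈ 23.67°, λ = atan2(p_y, p_x) ≈ 84.36°.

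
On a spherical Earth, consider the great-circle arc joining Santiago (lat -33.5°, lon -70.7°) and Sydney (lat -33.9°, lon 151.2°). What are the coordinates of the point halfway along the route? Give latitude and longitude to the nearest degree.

Convert each endpoint to a unit vector on the sphere (x = cos φ cos λ, y = cos φ sin λ, z = sin φ).
The central angle between the endpoints is δ = arccos(p₁·p₂) ≈ 1.780 rad (102.0°).
Interpolate at f = 1/2 with slerp weights a = sin((1−f)δ)/sin δ ≈ 0.794, b = sin(fδ)/sin δ ≈ 0.794.
p = a·p₁ + b·p₂ ≈ (-0.359, -0.307, -0.881); φ = arcsin(p_z) ≈ -61.80°, λ = atan2(p_y, p_x) ≈ -139.40°.

≈ lat -62°, lon -139°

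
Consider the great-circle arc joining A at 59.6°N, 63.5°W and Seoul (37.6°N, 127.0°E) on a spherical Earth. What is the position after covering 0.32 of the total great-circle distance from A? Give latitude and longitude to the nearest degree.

≈ 84°N, 105°W

From cos δ = sin φ₁ sin φ₂ + cos φ₁ cos φ₂ cos Δλ, the central angle is δ ≈ 1.438 rad (82.4°).
Interpolate at f = 0.32 with slerp weights a = sin((1−f)δ)/sin δ ≈ 0.837, b = sin(fδ)/sin δ ≈ 0.448.
p = a·p₁ + b·p₂ ≈ (-0.025, -0.095, 0.995); φ = arcsin(p_z) ≈ 84.34°, λ = atan2(p_y, p_x) ≈ -104.54°.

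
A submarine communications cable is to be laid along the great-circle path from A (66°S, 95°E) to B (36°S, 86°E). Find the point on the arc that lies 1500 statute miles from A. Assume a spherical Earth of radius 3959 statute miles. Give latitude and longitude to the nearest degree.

≈ (45°S, 88°E)

The haversine formula gives a central angle δ ≈ 0.532 rad (30.5°) between the endpoints. The total great-circle distance is δ·R ≈ 0.532 × 3959 ≈ 2105 mi, so the target fraction is f = 1500/2105 ≈ 0.713.
Interpolate at f ≈ 0.713 with slerp weights a = sin((1−f)δ)/sin δ ≈ 0.300, b = sin(fδ)/sin δ ≈ 0.730.
p = a·p₁ + b·p₂ ≈ (0.031, 0.710, -0.703); φ = arcsin(p_z) ≈ -44.67°, λ = atan2(p_y, p_x) ≈ 87.54°.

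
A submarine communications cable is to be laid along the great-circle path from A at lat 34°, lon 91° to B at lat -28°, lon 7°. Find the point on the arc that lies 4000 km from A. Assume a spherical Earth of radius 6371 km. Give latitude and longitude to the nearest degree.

Convert each endpoint to a unit vector on the sphere (x = cos φ cos λ, y = cos φ sin λ, z = sin φ).
The central angle between the endpoints is δ = arccos(p₁·p₂) ≈ 1.758 rad (100.7°). The total great-circle distance is δ·R ≈ 1.758 × 6371 ≈ 11200 km, so the target fraction is f = 4000/11200 ≈ 0.357.
Interpolate at f ≈ 0.357 with slerp weights a = sin((1−f)δ)/sin δ ≈ 0.920, b = sin(fδ)/sin δ ≈ 0.598.
p = a·p₁ + b·p₂ ≈ (0.511, 0.827, 0.234); φ = arcsin(p_z) ≈ 13.54°, λ = atan2(p_y, p_x) ≈ 58.32°.

≈ lat 14°, lon 58°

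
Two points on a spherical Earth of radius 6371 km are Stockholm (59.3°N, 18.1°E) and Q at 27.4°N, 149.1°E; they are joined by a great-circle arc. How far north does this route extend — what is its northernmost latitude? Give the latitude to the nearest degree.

The great circle lies in the plane with unit normal n̂ = (p₁ × p₂)/|p₁ × p₂|.
Here n̂_z ≈ +0.344; the vertex latitude is φ_max = arccos|n̂_z| ≈ 69.9°.
Check via Clairaut: cos φ_max = |cos φ₁| · sin C = cos(59.3°)·sin(42.3°) ≈ 0.344, again giving ≈ 69.9°.

≈ 70°N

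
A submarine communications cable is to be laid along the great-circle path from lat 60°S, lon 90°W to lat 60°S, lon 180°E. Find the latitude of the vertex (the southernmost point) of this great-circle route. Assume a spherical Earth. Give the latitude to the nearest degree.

≈ 68°S

The great circle lies in the plane with unit normal n̂ = (p₁ × p₂)/|p₁ × p₂|.
Here n̂_z ≈ -0.378; the vertex latitude is φ_max = arccos|n̂_z| ≈ 67.8°.
Check via Clairaut: cos φ_max = |cos φ₁| · sin C = cos(60.0°)·sin(130.9°) ≈ 0.378, again giving ≈ 67.8°.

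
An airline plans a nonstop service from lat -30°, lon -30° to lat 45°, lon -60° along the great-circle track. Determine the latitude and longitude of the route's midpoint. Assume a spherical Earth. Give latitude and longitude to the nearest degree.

≈ lat 8°, lon -43°

Convert each endpoint to a unit vector on the sphere (x = cos φ cos λ, y = cos φ sin λ, z = sin φ).
The central angle between the endpoints is δ = arccos(p₁·p₂) ≈ 1.393 rad (79.8°).
Interpolate at f = 1/2 with slerp weights a = sin((1−f)δ)/sin δ ≈ 0.652, b = sin(fδ)/sin δ ≈ 0.652.
p = a·p₁ + b·p₂ ≈ (0.719, -0.681, 0.135); φ = arcsin(p_z) ≈ 7.76°, λ = atan2(p_y, p_x) ≈ -43.45°.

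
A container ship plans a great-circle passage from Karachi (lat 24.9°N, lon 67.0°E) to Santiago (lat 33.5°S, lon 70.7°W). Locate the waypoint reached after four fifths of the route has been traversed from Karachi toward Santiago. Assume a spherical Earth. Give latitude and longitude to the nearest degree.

From cos δ = sin φ₁ sin φ₂ + cos φ₁ cos φ₂ cos Δλ, the central angle is δ ≈ 2.485 rad (142.4°).
Interpolate at f = 4/5 with slerp weights a = sin((1−f)δ)/sin δ ≈ 0.781, b = sin(fδ)/sin δ ≈ 1.497.
p = a·p₁ + b·p₂ ≈ (0.689, -0.527, -0.498); φ = arcsin(p_z) ≈ -29.85°, λ = atan2(p_y, p_x) ≈ -37.38°.

≈ lat 30°S, lon 37°W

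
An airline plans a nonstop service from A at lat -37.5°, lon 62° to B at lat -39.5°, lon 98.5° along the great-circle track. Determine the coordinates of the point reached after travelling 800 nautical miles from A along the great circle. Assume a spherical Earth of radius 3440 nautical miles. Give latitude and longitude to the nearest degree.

Convert each endpoint to a unit vector on the sphere (x = cos φ cos λ, y = cos φ sin λ, z = sin φ).
The central angle between the endpoints is δ = arccos(p₁·p₂) ≈ 0.496 rad (28.4°). The total great-circle distance is δ·R ≈ 0.496 × 3440 ≈ 1708 nmi, so the target fraction is f = 800/1708 ≈ 0.469.
Interpolate at f ≈ 0.469 with slerp weights a = sin((1−f)δ)/sin δ ≈ 0.548, b = sin(fδ)/sin δ ≈ 0.484.
p = a·p₁ + b·p₂ ≈ (0.149, 0.753, -0.641); φ = arcsin(p_z) ≈ -39.88°, λ = atan2(p_y, p_x) ≈ 78.82°.

≈ lat -40°, lon 79°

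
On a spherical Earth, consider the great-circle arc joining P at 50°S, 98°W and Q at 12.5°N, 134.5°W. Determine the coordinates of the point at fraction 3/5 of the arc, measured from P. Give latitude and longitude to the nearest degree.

≈ 13°S, 123°W

The haversine formula gives a central angle δ ≈ 1.225 rad (70.2°) between the endpoints.
Interpolate at f = 3/5 with slerp weights a = sin((1−f)δ)/sin δ ≈ 0.500, b = sin(fδ)/sin δ ≈ 0.713.
p = a·p₁ + b·p₂ ≈ (-0.533, -0.815, -0.229); φ = arcsin(p_z) ≈ -13.24°, λ = atan2(p_y, p_x) ≈ -123.17°.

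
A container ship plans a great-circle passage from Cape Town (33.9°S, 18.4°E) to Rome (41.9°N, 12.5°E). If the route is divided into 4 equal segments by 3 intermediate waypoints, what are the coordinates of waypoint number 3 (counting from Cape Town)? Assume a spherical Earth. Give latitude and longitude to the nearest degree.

The haversine formula gives a central angle δ ≈ 1.326 rad (76.0°) between the endpoints.
Interpolate at f = 3/4 with slerp weights a = sin((1−f)δ)/sin δ ≈ 0.336, b = sin(fδ)/sin δ ≈ 0.864.
p = a·p₁ + b·p₂ ≈ (0.892, 0.227, 0.390); φ = arcsin(p_z) ≈ 22.96°, λ = atan2(p_y, p_x) ≈ 14.28°.

≈ 23°N, 14°E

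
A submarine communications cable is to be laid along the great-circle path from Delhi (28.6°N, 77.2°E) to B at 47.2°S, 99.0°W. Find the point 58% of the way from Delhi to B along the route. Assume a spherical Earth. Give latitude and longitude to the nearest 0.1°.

≈ 63.7°S, 58.9°E

Convert each endpoint to a unit vector on the sphere (x = cos φ cos λ, y = cos φ sin λ, z = sin φ).
The central angle between the endpoints is δ = arccos(p₁·p₂) ≈ 2.813 rad (161.2°).
Interpolate at f = 0.58 with slerp weights a = sin((1−f)δ)/sin δ ≈ 2.866, b = sin(fδ)/sin δ ≈ 3.092.
p = a·p₁ + b·p₂ ≈ (0.229, 0.379, -0.897); φ = arcsin(p_z) ≈ -63.74°, λ = atan2(p_y, p_x) ≈ 58.86°.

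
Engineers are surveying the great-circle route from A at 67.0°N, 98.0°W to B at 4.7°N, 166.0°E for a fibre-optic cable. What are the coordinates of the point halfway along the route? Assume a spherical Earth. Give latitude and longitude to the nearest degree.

From cos δ = sin φ₁ sin φ₂ + cos φ₁ cos φ₂ cos Δλ, the central angle is δ ≈ 1.536 rad (88.0°).
Interpolate at f = 1/2 with slerp weights a = sin((1−f)δ)/sin δ ≈ 0.695, b = sin(fδ)/sin δ ≈ 0.695.
p = a·p₁ + b·p₂ ≈ (-0.710, -0.101, 0.697); φ = arcsin(p_z) ≈ 44.17°, λ = atan2(p_y, p_x) ≈ -171.88°.

≈ 44°N, 172°W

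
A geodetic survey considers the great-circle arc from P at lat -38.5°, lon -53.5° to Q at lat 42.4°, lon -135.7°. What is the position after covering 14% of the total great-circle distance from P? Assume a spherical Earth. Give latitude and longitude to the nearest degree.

≈ lat -28°, lon -67°

Write both endpoints as unit vectors p₁, p₂ with components (cos φ cos λ, cos φ sin λ, sin φ).
The central angle between the endpoints is δ = arccos(p₁·p₂) ≈ 1.919 rad (110.0°).
Interpolate at f = 0.14 with slerp weights a = sin((1−f)δ)/sin δ ≈ 1.061, b = sin(fδ)/sin δ ≈ 0.282.
p = a·p₁ + b·p₂ ≈ (0.344, -0.813, -0.470); φ = arcsin(p_z) ≈ -28.02°, λ = atan2(p_y, p_x) ≈ -67.04°.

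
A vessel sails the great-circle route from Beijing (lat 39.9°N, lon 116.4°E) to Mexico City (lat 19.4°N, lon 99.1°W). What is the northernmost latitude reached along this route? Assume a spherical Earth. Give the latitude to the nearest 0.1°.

The great circle lies in the plane with unit normal n̂ = (p₁ × p₂)/|p₁ × p₂|.
Here n̂_z ≈ +0.453; the vertex latitude is φ_max = arccos|n̂_z| ≈ 63.0°.
Check via Clairaut: cos φ_max = |cos φ₁| · sin C = cos(39.9°)·sin(36.2°) ≈ 0.453, again giving ≈ 63.0°.

≈ 63.0°N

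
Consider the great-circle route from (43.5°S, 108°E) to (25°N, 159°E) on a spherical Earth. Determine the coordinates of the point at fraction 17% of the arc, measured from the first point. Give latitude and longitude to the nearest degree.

Convert each endpoint to a unit vector on the sphere (x = cos φ cos λ, y = cos φ sin λ, z = sin φ).
The central angle between the endpoints is δ = arccos(p₁·p₂) ≈ 1.448 rad (82.9°).
Interpolate at f = 0.17 with slerp weights a = sin((1−f)δ)/sin δ ≈ 0.940, b = sin(fδ)/sin δ ≈ 0.245.
p = a·p₁ + b·p₂ ≈ (-0.418, 0.728, -0.543); φ = arcsin(p_z) ≈ -32.90°, λ = atan2(p_y, p_x) ≈ 119.88°.

≈ (33°S, 120°E)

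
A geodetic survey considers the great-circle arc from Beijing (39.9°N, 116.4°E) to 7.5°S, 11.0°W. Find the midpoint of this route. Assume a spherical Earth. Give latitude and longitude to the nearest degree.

≈ 32°N, 38°E

Write both endpoints as unit vectors p₁, p₂ with components (cos φ cos λ, cos φ sin λ, sin φ).
The central angle between the endpoints is δ = arccos(p₁·p₂) ≈ 2.148 rad (123.1°).
Interpolate at f = 1/2 with slerp weights a = sin((1−f)δ)/sin δ ≈ 1.049, b = sin(fδ)/sin δ ≈ 1.049.
p = a·p₁ + b·p₂ ≈ (0.663, 0.522, 0.536); φ = arcsin(p_z) ≈ 32.41°, λ = atan2(p_y, p_x) ≈ 38.23°.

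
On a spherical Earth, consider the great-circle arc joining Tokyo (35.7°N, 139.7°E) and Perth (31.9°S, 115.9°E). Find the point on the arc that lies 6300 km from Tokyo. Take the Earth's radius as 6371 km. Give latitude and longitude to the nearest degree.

≈ 18°S, 121°E

Write both endpoints as unit vectors p₁, p₂ with components (cos φ cos λ, cos φ sin λ, sin φ).
The central angle between the endpoints is δ = arccos(p₁·p₂) ≈ 1.242 rad (71.2°). The total great-circle distance is δ·R ≈ 1.242 × 6371 ≈ 7916 km, so the target fraction is f = 6300/7916 ≈ 0.796.
Interpolate at f ≈ 0.796 with slerp weights a = sin((1−f)δ)/sin δ ≈ 0.265, b = sin(fδ)/sin δ ≈ 0.883.
p = a·p₁ + b·p₂ ≈ (-0.491, 0.813, -0.312); φ = arcsin(p_z) ≈ -18.16°, λ = atan2(p_y, p_x) ≈ 121.15°.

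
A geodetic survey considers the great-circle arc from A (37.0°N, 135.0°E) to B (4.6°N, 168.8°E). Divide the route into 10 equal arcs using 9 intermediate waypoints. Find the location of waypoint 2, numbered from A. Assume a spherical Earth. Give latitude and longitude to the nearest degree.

≈ (31°N, 143°E)

Convert each endpoint to a unit vector on the sphere (x = cos φ cos λ, y = cos φ sin λ, z = sin φ).
The central angle between the endpoints is δ = arccos(p₁·p₂) ≈ 0.782 rad (44.8°).
Interpolate at f = 2/10 with slerp weights a = sin((1−f)δ)/sin δ ≈ 0.831, b = sin(fδ)/sin δ ≈ 0.221.
p = a·p₁ + b·p₂ ≈ (-0.685, 0.512, 0.518); φ = arcsin(p_z) ≈ 31.18°, λ = atan2(p_y, p_x) ≈ 143.24°.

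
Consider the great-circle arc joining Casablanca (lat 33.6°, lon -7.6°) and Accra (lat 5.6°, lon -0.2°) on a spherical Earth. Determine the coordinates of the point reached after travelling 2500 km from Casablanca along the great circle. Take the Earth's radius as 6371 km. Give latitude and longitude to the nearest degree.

≈ lat 12°, lon -2°

Write both endpoints as unit vectors p₁, p₂ with components (cos φ cos λ, cos φ sin λ, sin φ).
The central angle between the endpoints is δ = arccos(p₁·p₂) ≈ 0.503 rad (28.8°). The total great-circle distance is δ·R ≈ 0.503 × 6371 ≈ 3206 km, so the target fraction is f = 2500/3206 ≈ 0.780.
Interpolate at f ≈ 0.780 with slerp weights a = sin((1−f)δ)/sin δ ≈ 0.229, b = sin(fδ)/sin δ ≈ 0.793.
p = a·p₁ + b·p₂ ≈ (0.979, -0.028, 0.204); φ = arcsin(p_z) ≈ 11.79°, λ = atan2(p_y, p_x) ≈ -1.64°.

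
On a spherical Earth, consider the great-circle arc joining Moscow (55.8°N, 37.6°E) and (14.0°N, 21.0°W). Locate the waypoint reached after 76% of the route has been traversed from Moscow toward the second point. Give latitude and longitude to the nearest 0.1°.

≈ (26.1°N, 12.1°W)

Convert each endpoint to a unit vector on the sphere (x = cos φ cos λ, y = cos φ sin λ, z = sin φ).
The central angle between the endpoints is δ = arccos(p₁·p₂) ≈ 1.065 rad (61.0°).
Interpolate at f = 0.76 with slerp weights a = sin((1−f)δ)/sin δ ≈ 0.289, b = sin(fδ)/sin δ ≈ 0.828.
p = a·p₁ + b·p₂ ≈ (0.878, -0.189, 0.439); φ = arcsin(p_z) ≈ 26.06°, λ = atan2(p_y, p_x) ≈ -12.12°.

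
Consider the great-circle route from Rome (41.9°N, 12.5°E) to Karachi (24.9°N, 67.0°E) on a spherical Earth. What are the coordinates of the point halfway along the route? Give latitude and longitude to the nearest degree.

≈ (37°N, 43°E)

Convert each endpoint to a unit vector on the sphere (x = cos φ cos λ, y = cos φ sin λ, z = sin φ).
The central angle between the endpoints is δ = arccos(p₁·p₂) ≈ 0.832 rad (47.7°).
Interpolate at f = 1/2 with slerp weights a = sin((1−f)δ)/sin δ ≈ 0.547, b = sin(fδ)/sin δ ≈ 0.547.
p = a·p₁ + b·p₂ ≈ (0.591, 0.544, 0.595); φ = arcsin(p_z) ≈ 36.53°, λ = atan2(p_y, p_x) ≈ 42.66°.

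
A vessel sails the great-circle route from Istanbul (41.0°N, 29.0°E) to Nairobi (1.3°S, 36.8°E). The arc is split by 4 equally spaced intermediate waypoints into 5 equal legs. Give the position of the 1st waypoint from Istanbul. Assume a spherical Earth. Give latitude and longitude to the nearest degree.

From cos δ = sin φ₁ sin φ₂ + cos φ₁ cos φ₂ cos Δλ, the central angle is δ ≈ 0.749 rad (42.9°).
Interpolate at f = 1/5 with slerp weights a = sin((1−f)δ)/sin δ ≈ 0.828, b = sin(fδ)/sin δ ≈ 0.219.
p = a·p₁ + b·p₂ ≈ (0.722, 0.434, 0.538); φ = arcsin(p_z) ≈ 32.58°, λ = atan2(p_y, p_x) ≈ 31.02°.

≈ 33°N, 31°E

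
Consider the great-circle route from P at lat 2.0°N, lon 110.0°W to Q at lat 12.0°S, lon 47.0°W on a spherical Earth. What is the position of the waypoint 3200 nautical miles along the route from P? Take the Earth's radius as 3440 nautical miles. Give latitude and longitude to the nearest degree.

≈ lat 10°S, lon 58°W

Convert each endpoint to a unit vector on the sphere (x = cos φ cos λ, y = cos φ sin λ, z = sin φ).
The central angle between the endpoints is δ = arccos(p₁·p₂) ≈ 1.119 rad (64.1°). The total great-circle distance is δ·R ≈ 1.119 × 3440 ≈ 3850 nmi, so the target fraction is f = 3200/3850 ≈ 0.831.
Interpolate at f ≈ 0.831 with slerp weights a = sin((1−f)δ)/sin δ ≈ 0.209, b = sin(fδ)/sin δ ≈ 0.891.
p = a·p₁ + b·p₂ ≈ (0.523, -0.833, -0.178); φ = arcsin(p_z) ≈ -10.25°, λ = atan2(p_y, p_x) ≈ -57.88°.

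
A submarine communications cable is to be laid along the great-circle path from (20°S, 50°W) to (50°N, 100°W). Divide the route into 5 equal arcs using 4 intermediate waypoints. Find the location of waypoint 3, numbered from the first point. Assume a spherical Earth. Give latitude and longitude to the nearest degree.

≈ (24°N, 74°W)

Write both endpoints as unit vectors p₁, p₂ with components (cos φ cos λ, cos φ sin λ, sin φ).
The central angle between the endpoints is δ = arccos(p₁·p₂) ≈ 1.444 rad (82.7°).
Interpolate at f = 3/5 with slerp weights a = sin((1−f)δ)/sin δ ≈ 0.550, b = sin(fδ)/sin δ ≈ 0.768.
p = a·p₁ + b·p₂ ≈ (0.247, -0.883, 0.400); φ = arcsin(p_z) ≈ 23.59°, λ = atan2(p_y, p_x) ≈ -74.38°.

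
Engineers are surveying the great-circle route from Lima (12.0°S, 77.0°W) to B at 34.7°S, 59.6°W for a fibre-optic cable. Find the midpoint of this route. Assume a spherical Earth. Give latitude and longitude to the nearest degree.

≈ 24°S, 69°W

Convert each endpoint to a unit vector on the sphere (x = cos φ cos λ, y = cos φ sin λ, z = sin φ).
The central angle between the endpoints is δ = arccos(p₁·p₂) ≈ 0.483 rad (27.7°).
Interpolate at f = 1/2 with slerp weights a = sin((1−f)δ)/sin δ ≈ 0.515, b = sin(fδ)/sin δ ≈ 0.515.
p = a·p₁ + b·p₂ ≈ (0.328, -0.856, -0.400); φ = arcsin(p_z) ≈ -23.59°, λ = atan2(p_y, p_x) ≈ -69.06°.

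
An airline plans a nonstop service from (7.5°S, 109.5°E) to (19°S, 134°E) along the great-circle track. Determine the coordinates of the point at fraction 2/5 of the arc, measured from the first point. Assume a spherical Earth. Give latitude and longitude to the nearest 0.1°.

≈ (12.4°S, 119.0°E)

The haversine formula gives a central angle δ ≈ 0.461 rad (26.4°) between the endpoints.
Interpolate at f = 2/5 with slerp weights a = sin((1−f)δ)/sin δ ≈ 0.614, b = sin(fδ)/sin δ ≈ 0.412.
p = a·p₁ + b·p₂ ≈ (-0.474, 0.854, -0.214); φ = arcsin(p_z) ≈ -12.38°, λ = atan2(p_y, p_x) ≈ 119.02°.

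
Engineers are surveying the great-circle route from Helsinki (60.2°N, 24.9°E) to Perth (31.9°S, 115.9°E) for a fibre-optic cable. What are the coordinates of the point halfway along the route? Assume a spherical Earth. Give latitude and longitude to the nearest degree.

Convert each endpoint to a unit vector on the sphere (x = cos φ cos λ, y = cos φ sin λ, z = sin φ).
The central angle between the endpoints is δ = arccos(p₁·p₂) ≈ 2.055 rad (117.8°).
Interpolate at f = 1/2 with slerp weights a = sin((1−f)δ)/sin δ ≈ 0.968, b = sin(fδ)/sin δ ≈ 0.968.
p = a·p₁ + b·p₂ ≈ (0.077, 0.941, 0.328); φ = arcsin(p_z) ≈ 19.17°, λ = atan2(p_y, p_x) ≈ 85.30°.

≈ 19°N, 85°E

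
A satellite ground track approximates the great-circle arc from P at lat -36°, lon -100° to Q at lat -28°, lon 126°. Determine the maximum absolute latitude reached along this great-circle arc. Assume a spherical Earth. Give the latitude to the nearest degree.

≈ -58°

The great circle lies in the plane with unit normal n̂ = (p₁ × p₂)/|p₁ × p₂|.
Here n̂_z ≈ -0.527; the vertex latitude is φ_max = arccos|n̂_z| ≈ 58.2°.
Check via Clairaut: cos φ_max = |cos φ₁| · sin C = cos(36.0°)·sin(139.4°) ≈ 0.527, again giving ≈ 58.2°.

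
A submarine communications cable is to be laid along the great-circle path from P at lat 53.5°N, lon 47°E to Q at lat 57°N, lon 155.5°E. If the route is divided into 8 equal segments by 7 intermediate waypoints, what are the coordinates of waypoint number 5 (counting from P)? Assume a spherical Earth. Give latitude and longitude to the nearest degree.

From cos δ = sin φ₁ sin φ₂ + cos φ₁ cos φ₂ cos Δλ, the central angle is δ ≈ 0.963 rad (55.2°).
Interpolate at f = 5/8 with slerp weights a = sin((1−f)δ)/sin δ ≈ 0.430, b = sin(fδ)/sin δ ≈ 0.690.
p = a·p₁ + b·p₂ ≈ (-0.167, 0.343, 0.924); φ = arcsin(p_z) ≈ 67.57°, λ = atan2(p_y, p_x) ≈ 115.99°.

≈ lat 68°N, lon 116°E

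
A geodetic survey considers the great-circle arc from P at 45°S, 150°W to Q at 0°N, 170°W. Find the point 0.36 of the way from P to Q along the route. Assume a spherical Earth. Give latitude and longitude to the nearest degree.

From cos δ = sin φ₁ sin φ₂ + cos φ₁ cos φ₂ cos Δλ, the central angle is δ ≈ 0.844 rad (48.4°).
Interpolate at f = 0.36 with slerp weights a = sin((1−f)δ)/sin δ ≈ 0.688, b = sin(fδ)/sin δ ≈ 0.400.
p = a·p₁ + b·p₂ ≈ (-0.816, -0.313, -0.487); φ = arcsin(p_z) ≈ -29.12°, λ = atan2(p_y, p_x) ≈ -159.02°.

≈ 29°S, 159°W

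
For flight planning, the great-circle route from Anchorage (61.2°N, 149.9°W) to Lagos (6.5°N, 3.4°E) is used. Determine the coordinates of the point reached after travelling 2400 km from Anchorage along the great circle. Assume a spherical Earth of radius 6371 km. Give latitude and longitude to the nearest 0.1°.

≈ 76.2°N, 103.2°W

Convert each endpoint to a unit vector on the sphere (x = cos φ cos λ, y = cos φ sin λ, z = sin φ).
The central angle between the endpoints is δ = arccos(p₁·p₂) ≈ 1.905 rad (109.2°). The total great-circle distance is δ·R ≈ 1.905 × 6371 ≈ 12139 km, so the target fraction is f = 2400/12139 ≈ 0.198.
Interpolate at f ≈ 0.198 with slerp weights a = sin((1−f)δ)/sin δ ≈ 1.058, b = sin(fδ)/sin δ ≈ 0.389.
p = a·p₁ + b·p₂ ≈ (-0.055, -0.233, 0.971); φ = arcsin(p_z) ≈ 76.18°, λ = atan2(p_y, p_x) ≈ -103.21°.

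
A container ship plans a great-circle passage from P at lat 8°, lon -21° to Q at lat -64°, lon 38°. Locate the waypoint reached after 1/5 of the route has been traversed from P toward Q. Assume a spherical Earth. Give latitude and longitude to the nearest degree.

≈ lat -8°, lon -15°

Convert each endpoint to a unit vector on the sphere (x = cos φ cos λ, y = cos φ sin λ, z = sin φ).
The central angle between the endpoints is δ = arccos(p₁·p₂) ≈ 1.472 rad (84.3°).
Interpolate at f = 1/5 with slerp weights a = sin((1−f)δ)/sin δ ≈ 0.928, b = sin(fδ)/sin δ ≈ 0.292.
p = a·p₁ + b·p₂ ≈ (0.959, -0.251, -0.133); φ = arcsin(p_z) ≈ -7.64°, λ = atan2(p_y, p_x) ≈ -14.65°.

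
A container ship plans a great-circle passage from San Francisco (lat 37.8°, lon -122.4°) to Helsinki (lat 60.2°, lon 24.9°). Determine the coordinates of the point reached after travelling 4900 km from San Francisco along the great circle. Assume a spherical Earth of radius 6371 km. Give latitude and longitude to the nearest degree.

The haversine formula gives a central angle δ ≈ 1.368 rad (78.4°) between the endpoints. The total great-circle distance is δ·R ≈ 1.368 × 6371 ≈ 8716 km, so the target fraction is f = 4900/8716 ≈ 0.562.
Interpolate at f ≈ 0.562 with slerp weights a = sin((1−f)δ)/sin δ ≈ 0.576, b = sin(fδ)/sin δ ≈ 0.710.
p = a·p₁ + b·p₂ ≈ (0.076, -0.235, 0.969); φ = arcsin(p_z) ≈ 75.67°, λ = atan2(p_y, p_x) ≈ -72.02°.

≈ lat 76°, lon -72°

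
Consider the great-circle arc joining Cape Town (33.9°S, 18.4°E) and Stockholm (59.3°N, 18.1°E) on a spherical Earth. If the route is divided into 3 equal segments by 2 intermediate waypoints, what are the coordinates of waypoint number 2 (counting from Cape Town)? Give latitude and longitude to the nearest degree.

Write both endpoints as unit vectors p₁, p₂ with components (cos φ cos λ, cos φ sin λ, sin φ).
The central angle between the endpoints is δ = arccos(p₁·p₂) ≈ 1.627 rad (93.2°).
Interpolate at f = 2/3 with slerp weights a = sin((1−f)δ)/sin δ ≈ 0.517, b = sin(fδ)/sin δ ≈ 0.885.
p = a·p₁ + b·p₂ ≈ (0.837, 0.276, 0.473); φ = arcsin(p_z) ≈ 28.23°, λ = atan2(p_y, p_x) ≈ 18.25°.

≈ 28°N, 18°E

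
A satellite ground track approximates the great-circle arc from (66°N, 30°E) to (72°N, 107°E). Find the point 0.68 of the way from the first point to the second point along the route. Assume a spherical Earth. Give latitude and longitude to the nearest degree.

≈ (74°N, 79°E)

The haversine formula gives a central angle δ ≈ 0.458 rad (26.2°) between the endpoints.
Interpolate at f = 0.68 with slerp weights a = sin((1−f)δ)/sin δ ≈ 0.330, b = sin(fδ)/sin δ ≈ 0.693.
p = a·p₁ + b·p₂ ≈ (0.054, 0.272, 0.961); φ = arcsin(p_z) ≈ 73.91°, λ = atan2(p_y, p_x) ≈ 78.83°.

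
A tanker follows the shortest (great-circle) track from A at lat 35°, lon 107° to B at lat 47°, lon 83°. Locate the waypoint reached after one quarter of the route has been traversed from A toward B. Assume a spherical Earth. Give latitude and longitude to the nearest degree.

Write both endpoints as unit vectors p₁, p₂ with components (cos φ cos λ, cos φ sin λ, sin φ).
The central angle between the endpoints is δ = arccos(p₁·p₂) ≈ 0.377 rad (21.6°).
Interpolate at f = 1/4 with slerp weights a = sin((1−f)δ)/sin δ ≈ 0.758, b = sin(fδ)/sin δ ≈ 0.256.
p = a·p₁ + b·p₂ ≈ (-0.160, 0.767, 0.622); φ = arcsin(p_z) ≈ 38.44°, λ = atan2(p_y, p_x) ≈ 101.81°.

≈ lat 38°, lon 102°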